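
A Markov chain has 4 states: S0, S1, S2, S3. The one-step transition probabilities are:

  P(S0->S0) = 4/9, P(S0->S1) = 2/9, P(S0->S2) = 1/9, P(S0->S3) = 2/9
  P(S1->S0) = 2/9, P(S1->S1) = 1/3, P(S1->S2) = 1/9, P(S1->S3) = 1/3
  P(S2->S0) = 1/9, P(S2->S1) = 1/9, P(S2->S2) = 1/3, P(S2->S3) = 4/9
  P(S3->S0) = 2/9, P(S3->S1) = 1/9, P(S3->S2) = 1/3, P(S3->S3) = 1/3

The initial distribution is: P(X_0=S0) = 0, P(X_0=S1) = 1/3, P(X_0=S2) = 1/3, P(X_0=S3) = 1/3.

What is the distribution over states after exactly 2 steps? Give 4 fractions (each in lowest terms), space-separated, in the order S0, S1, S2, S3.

Answer: 19/81 14/81 61/243 83/243

Derivation:
Propagating the distribution step by step (d_{t+1} = d_t * P):
d_0 = (S0=0, S1=1/3, S2=1/3, S3=1/3)
  d_1[S0] = 0*4/9 + 1/3*2/9 + 1/3*1/9 + 1/3*2/9 = 5/27
  d_1[S1] = 0*2/9 + 1/3*1/3 + 1/3*1/9 + 1/3*1/9 = 5/27
  d_1[S2] = 0*1/9 + 1/3*1/9 + 1/3*1/3 + 1/3*1/3 = 7/27
  d_1[S3] = 0*2/9 + 1/3*1/3 + 1/3*4/9 + 1/3*1/3 = 10/27
d_1 = (S0=5/27, S1=5/27, S2=7/27, S3=10/27)
  d_2[S0] = 5/27*4/9 + 5/27*2/9 + 7/27*1/9 + 10/27*2/9 = 19/81
  d_2[S1] = 5/27*2/9 + 5/27*1/3 + 7/27*1/9 + 10/27*1/9 = 14/81
  d_2[S2] = 5/27*1/9 + 5/27*1/9 + 7/27*1/3 + 10/27*1/3 = 61/243
  d_2[S3] = 5/27*2/9 + 5/27*1/3 + 7/27*4/9 + 10/27*1/3 = 83/243
d_2 = (S0=19/81, S1=14/81, S2=61/243, S3=83/243)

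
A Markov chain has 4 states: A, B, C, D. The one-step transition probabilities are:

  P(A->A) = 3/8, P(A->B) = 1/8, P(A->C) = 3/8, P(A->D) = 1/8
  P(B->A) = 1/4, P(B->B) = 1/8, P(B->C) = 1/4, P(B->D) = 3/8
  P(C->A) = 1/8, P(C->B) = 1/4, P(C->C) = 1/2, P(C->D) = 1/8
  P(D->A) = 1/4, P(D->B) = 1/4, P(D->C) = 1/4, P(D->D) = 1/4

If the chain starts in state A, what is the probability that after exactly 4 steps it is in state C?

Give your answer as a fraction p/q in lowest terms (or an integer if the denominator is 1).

Computing P^4 by repeated multiplication:
P^1 =
  A: [3/8, 1/8, 3/8, 1/8]
  B: [1/4, 1/8, 1/4, 3/8]
  C: [1/8, 1/4, 1/2, 1/8]
  D: [1/4, 1/4, 1/4, 1/4]
P^2 =
  A: [1/4, 3/16, 25/64, 11/64]
  B: [1/4, 13/64, 11/32, 13/64]
  C: [13/64, 13/64, 25/64, 13/64]
  D: [1/4, 3/16, 11/32, 7/32]
P^3 =
  A: [119/512, 25/128, 97/256, 99/512]
  B: [61/256, 99/512, 47/128, 103/512]
  C: [29/128, 51/256, 191/512, 103/512]
  D: [61/256, 25/128, 47/128, 51/256]
P^4 =
  A: [949/4096, 805/4096, 1531/4096, 811/4096]
  B: [479/2048, 803/4096, 761/2048, 813/4096]
  C: [949/4096, 403/2048, 761/2048, 819/4096]
  D: [479/2048, 401/2048, 761/2048, 407/2048]

(P^4)[A -> C] = 1531/4096

Answer: 1531/4096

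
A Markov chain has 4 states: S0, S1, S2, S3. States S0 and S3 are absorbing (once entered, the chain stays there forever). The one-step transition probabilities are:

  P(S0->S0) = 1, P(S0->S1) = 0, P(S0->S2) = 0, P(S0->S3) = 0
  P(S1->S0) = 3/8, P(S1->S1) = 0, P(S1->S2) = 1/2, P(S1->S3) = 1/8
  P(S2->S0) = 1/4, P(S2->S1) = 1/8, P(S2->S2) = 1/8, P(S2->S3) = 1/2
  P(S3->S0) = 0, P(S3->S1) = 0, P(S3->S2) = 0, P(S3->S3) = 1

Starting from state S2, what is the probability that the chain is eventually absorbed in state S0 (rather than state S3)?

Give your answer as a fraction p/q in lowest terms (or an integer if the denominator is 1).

Answer: 19/52

Derivation:
Let a_i = P(absorbed in S0 | start in state i).
Boundary conditions: a_S0 = 1, a_S3 = 0.
For each transient state i, a_i = sum_j P(i->j) * a_j:
  a_S1 = 3/8*a_S0 + 0*a_S1 + 1/2*a_S2 + 1/8*a_S3
  a_S2 = 1/4*a_S0 + 1/8*a_S1 + 1/8*a_S2 + 1/2*a_S3

Substituting a_S0 = 1 and a_S3 = 0, rearrange to (I - Q) a = r where r[i] = P(i -> S0):
  [1, -1/2] . (a_S1, a_S2) = 3/8
  [-1/8, 7/8] . (a_S1, a_S2) = 1/4

Solving yields:
  a_S1 = 29/52
  a_S2 = 19/52

Starting state is S2, so the absorption probability is a_S2 = 19/52.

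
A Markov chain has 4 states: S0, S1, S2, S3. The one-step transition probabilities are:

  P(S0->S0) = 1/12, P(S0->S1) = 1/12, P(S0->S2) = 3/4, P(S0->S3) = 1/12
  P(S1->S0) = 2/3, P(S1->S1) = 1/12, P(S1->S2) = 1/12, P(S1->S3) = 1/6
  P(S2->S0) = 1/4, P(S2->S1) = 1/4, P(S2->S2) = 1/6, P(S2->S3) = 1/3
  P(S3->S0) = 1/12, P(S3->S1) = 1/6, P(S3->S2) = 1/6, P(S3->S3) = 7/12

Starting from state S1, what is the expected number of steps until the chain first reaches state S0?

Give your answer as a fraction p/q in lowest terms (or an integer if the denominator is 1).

Answer: 100/43

Derivation:
Let h_i = expected steps to first reach S0 from state i.
Boundary: h_S0 = 0.
First-step equations for the other states:
  h_S1 = 1 + 2/3*h_S0 + 1/12*h_S1 + 1/12*h_S2 + 1/6*h_S3
  h_S2 = 1 + 1/4*h_S0 + 1/4*h_S1 + 1/6*h_S2 + 1/3*h_S3
  h_S3 = 1 + 1/12*h_S0 + 1/6*h_S1 + 1/6*h_S2 + 7/12*h_S3

Substituting h_S0 = 0 and rearranging gives the linear system (I - Q) h = 1:
  [11/12, -1/12, -1/6] . (h_S1, h_S2, h_S3) = 1
  [-1/4, 5/6, -1/3] . (h_S1, h_S2, h_S3) = 1
  [-1/6, -1/6, 5/12] . (h_S1, h_S2, h_S3) = 1

Solving yields:
  h_S1 = 100/43
  h_S2 = 496/129
  h_S3 = 628/129

Starting state is S1, so the expected hitting time is h_S1 = 100/43.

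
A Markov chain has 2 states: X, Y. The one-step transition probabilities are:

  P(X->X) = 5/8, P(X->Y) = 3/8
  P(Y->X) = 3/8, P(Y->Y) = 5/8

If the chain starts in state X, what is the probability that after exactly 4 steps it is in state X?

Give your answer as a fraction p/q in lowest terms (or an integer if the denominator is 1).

Answer: 257/512

Derivation:
Computing P^4 by repeated multiplication:
P^1 =
  X: [5/8, 3/8]
  Y: [3/8, 5/8]
P^2 =
  X: [17/32, 15/32]
  Y: [15/32, 17/32]
P^3 =
  X: [65/128, 63/128]
  Y: [63/128, 65/128]
P^4 =
  X: [257/512, 255/512]
  Y: [255/512, 257/512]

(P^4)[X -> X] = 257/512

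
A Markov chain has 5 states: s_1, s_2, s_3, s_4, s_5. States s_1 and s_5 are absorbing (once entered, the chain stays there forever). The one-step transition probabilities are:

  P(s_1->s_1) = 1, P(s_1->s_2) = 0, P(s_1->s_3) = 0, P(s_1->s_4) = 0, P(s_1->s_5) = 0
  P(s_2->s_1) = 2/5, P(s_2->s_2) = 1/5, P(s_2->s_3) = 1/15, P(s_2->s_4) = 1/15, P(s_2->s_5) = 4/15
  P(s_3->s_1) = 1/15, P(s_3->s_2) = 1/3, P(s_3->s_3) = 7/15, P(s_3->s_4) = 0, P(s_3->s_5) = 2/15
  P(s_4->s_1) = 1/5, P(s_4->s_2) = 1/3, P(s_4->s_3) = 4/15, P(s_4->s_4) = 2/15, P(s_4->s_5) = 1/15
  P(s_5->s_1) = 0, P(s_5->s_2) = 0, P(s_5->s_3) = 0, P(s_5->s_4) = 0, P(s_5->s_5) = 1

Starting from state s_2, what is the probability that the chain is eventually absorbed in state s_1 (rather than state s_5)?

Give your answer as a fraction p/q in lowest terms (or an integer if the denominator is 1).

Let a_i = P(absorbed in s_1 | start in state i).
Boundary conditions: a_s_1 = 1, a_s_5 = 0.
For each transient state i, a_i = sum_j P(i->j) * a_j:
  a_s_2 = 2/5*a_s_1 + 1/5*a_s_2 + 1/15*a_s_3 + 1/15*a_s_4 + 4/15*a_s_5
  a_s_3 = 1/15*a_s_1 + 1/3*a_s_2 + 7/15*a_s_3 + 0*a_s_4 + 2/15*a_s_5
  a_s_4 = 1/5*a_s_1 + 1/3*a_s_2 + 4/15*a_s_3 + 2/15*a_s_4 + 1/15*a_s_5

Substituting a_s_1 = 1 and a_s_5 = 0, rearrange to (I - Q) a = r where r[i] = P(i -> s_1):
  [4/5, -1/15, -1/15] . (a_s_2, a_s_3, a_s_4) = 2/5
  [-1/3, 8/15, 0] . (a_s_2, a_s_3, a_s_4) = 1/15
  [-1/3, -4/15, 13/15] . (a_s_2, a_s_3, a_s_4) = 1/5

Solving yields:
  a_s_2 = 665/1123
  a_s_3 = 556/1123
  a_s_4 = 686/1123

Starting state is s_2, so the absorption probability is a_s_2 = 665/1123.

Answer: 665/1123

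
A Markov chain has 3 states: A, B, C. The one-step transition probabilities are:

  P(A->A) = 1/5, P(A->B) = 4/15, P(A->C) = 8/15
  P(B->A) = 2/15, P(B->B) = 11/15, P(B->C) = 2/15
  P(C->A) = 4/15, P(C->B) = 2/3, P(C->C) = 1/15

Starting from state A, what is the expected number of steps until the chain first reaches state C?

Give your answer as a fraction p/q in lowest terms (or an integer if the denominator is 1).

Answer: 3

Derivation:
Let h_i = expected steps to first reach C from state i.
Boundary: h_C = 0.
First-step equations for the other states:
  h_A = 1 + 1/5*h_A + 4/15*h_B + 8/15*h_C
  h_B = 1 + 2/15*h_A + 11/15*h_B + 2/15*h_C

Substituting h_C = 0 and rearranging gives the linear system (I - Q) h = 1:
  [4/5, -4/15] . (h_A, h_B) = 1
  [-2/15, 4/15] . (h_A, h_B) = 1

Solving yields:
  h_A = 3
  h_B = 21/4

Starting state is A, so the expected hitting time is h_A = 3.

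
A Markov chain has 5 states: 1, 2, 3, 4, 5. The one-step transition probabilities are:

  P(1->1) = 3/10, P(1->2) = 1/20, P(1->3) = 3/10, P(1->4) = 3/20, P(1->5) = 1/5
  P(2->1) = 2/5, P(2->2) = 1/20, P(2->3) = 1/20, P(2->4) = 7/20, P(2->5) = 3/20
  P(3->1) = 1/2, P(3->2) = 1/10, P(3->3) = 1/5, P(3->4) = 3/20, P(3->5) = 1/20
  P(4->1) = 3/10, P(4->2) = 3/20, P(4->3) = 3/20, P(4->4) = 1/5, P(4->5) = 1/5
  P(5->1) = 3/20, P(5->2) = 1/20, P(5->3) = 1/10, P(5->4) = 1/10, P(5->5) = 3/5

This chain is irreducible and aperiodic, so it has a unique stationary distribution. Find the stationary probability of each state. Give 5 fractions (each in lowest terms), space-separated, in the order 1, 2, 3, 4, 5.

The stationary distribution satisfies pi = pi * P, i.e.:
  pi_1 = 3/10*pi_1 + 2/5*pi_2 + 1/2*pi_3 + 3/10*pi_4 + 3/20*pi_5
  pi_2 = 1/20*pi_1 + 1/20*pi_2 + 1/10*pi_3 + 3/20*pi_4 + 1/20*pi_5
  pi_3 = 3/10*pi_1 + 1/20*pi_2 + 1/5*pi_3 + 3/20*pi_4 + 1/10*pi_5
  pi_4 = 3/20*pi_1 + 7/20*pi_2 + 3/20*pi_3 + 1/5*pi_4 + 1/10*pi_5
  pi_5 = 1/5*pi_1 + 3/20*pi_2 + 1/20*pi_3 + 1/5*pi_4 + 3/5*pi_5
with normalization: pi_1 + pi_2 + pi_3 + pi_4 + pi_5 = 1.

Using the first 4 balance equations plus normalization, the linear system A*pi = b is:
  [-7/10, 2/5, 1/2, 3/10, 3/20] . pi = 0
  [1/20, -19/20, 1/10, 3/20, 1/20] . pi = 0
  [3/10, 1/20, -4/5, 3/20, 1/10] . pi = 0
  [3/20, 7/20, 3/20, -4/5, 1/10] . pi = 0
  [1, 1, 1, 1, 1] . pi = 1

Solving yields:
  pi_1 = 28714/95121
  pi_2 = 61/813
  pi_3 = 17393/95121
  pi_4 = 15113/95121
  pi_5 = 26764/95121

Verification (pi * P):
  28714/95121*3/10 + 61/813*2/5 + 17393/95121*1/2 + 15113/95121*3/10 + 26764/95121*3/20 = 28714/95121 = pi_1  (ok)
  28714/95121*1/20 + 61/813*1/20 + 17393/95121*1/10 + 15113/95121*3/20 + 26764/95121*1/20 = 61/813 = pi_2  (ok)
  28714/95121*3/10 + 61/813*1/20 + 17393/95121*1/5 + 15113/95121*3/20 + 26764/95121*1/10 = 17393/95121 = pi_3  (ok)
  28714/95121*3/20 + 61/813*7/20 + 17393/95121*3/20 + 15113/95121*1/5 + 26764/95121*1/10 = 15113/95121 = pi_4  (ok)
  28714/95121*1/5 + 61/813*3/20 + 17393/95121*1/20 + 15113/95121*1/5 + 26764/95121*3/5 = 26764/95121 = pi_5  (ok)

Answer: 28714/95121 61/813 17393/95121 15113/95121 26764/95121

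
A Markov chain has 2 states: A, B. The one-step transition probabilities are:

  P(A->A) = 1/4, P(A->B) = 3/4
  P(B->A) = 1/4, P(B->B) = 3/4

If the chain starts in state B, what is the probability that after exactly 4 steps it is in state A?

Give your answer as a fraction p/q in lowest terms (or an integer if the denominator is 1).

Computing P^4 by repeated multiplication:
P^1 =
  A: [1/4, 3/4]
  B: [1/4, 3/4]
P^2 =
  A: [1/4, 3/4]
  B: [1/4, 3/4]
P^3 =
  A: [1/4, 3/4]
  B: [1/4, 3/4]
P^4 =
  A: [1/4, 3/4]
  B: [1/4, 3/4]

(P^4)[B -> A] = 1/4

Answer: 1/4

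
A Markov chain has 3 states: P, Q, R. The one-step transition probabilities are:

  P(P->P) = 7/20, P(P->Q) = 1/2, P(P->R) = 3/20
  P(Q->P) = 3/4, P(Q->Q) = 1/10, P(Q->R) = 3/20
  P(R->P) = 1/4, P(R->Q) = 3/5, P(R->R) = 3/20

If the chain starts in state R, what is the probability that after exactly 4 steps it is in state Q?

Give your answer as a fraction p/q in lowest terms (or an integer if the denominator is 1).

Computing P^4 by repeated multiplication:
P^1 =
  P: [7/20, 1/2, 3/20]
  Q: [3/4, 1/10, 3/20]
  R: [1/4, 3/5, 3/20]
P^2 =
  P: [107/200, 63/200, 3/20]
  Q: [3/8, 19/40, 3/20]
  R: [23/40, 11/40, 3/20]
P^3 =
  P: [461/1000, 389/1000, 3/20]
  Q: [21/40, 13/40, 3/20]
  R: [89/200, 81/200, 3/20]
P^4 =
  P: [2453/5000, 1797/5000, 3/20]
  Q: [93/200, 77/200, 3/20]
  R: [497/1000, 353/1000, 3/20]

(P^4)[R -> Q] = 353/1000

Answer: 353/1000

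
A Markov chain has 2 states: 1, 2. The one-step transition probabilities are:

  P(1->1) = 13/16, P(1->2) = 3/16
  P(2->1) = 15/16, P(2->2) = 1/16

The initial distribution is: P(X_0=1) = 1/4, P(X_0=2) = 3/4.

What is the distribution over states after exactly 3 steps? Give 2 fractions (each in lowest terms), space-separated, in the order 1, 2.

Answer: 1709/2048 339/2048

Derivation:
Propagating the distribution step by step (d_{t+1} = d_t * P):
d_0 = (1=1/4, 2=3/4)
  d_1[1] = 1/4*13/16 + 3/4*15/16 = 29/32
  d_1[2] = 1/4*3/16 + 3/4*1/16 = 3/32
d_1 = (1=29/32, 2=3/32)
  d_2[1] = 29/32*13/16 + 3/32*15/16 = 211/256
  d_2[2] = 29/32*3/16 + 3/32*1/16 = 45/256
d_2 = (1=211/256, 2=45/256)
  d_3[1] = 211/256*13/16 + 45/256*15/16 = 1709/2048
  d_3[2] = 211/256*3/16 + 45/256*1/16 = 339/2048
d_3 = (1=1709/2048, 2=339/2048)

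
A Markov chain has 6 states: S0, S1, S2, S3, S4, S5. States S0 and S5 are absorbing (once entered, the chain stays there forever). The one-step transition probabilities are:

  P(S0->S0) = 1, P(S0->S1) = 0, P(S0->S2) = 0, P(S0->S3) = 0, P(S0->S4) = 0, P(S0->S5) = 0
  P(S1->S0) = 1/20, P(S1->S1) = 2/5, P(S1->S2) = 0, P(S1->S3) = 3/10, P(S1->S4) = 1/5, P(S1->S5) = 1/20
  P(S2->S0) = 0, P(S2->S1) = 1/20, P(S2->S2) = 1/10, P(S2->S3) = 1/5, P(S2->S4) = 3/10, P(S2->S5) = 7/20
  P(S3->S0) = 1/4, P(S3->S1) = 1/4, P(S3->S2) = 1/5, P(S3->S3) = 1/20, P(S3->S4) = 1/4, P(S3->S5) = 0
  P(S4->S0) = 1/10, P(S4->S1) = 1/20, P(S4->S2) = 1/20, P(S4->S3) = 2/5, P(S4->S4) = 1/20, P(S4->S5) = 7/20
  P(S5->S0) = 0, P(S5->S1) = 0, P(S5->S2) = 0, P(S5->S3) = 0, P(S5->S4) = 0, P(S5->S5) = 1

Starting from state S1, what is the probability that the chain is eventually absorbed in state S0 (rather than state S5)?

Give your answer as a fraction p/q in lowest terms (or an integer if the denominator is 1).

Answer: 11082/23029

Derivation:
Let a_i = P(absorbed in S0 | start in state i).
Boundary conditions: a_S0 = 1, a_S5 = 0.
For each transient state i, a_i = sum_j P(i->j) * a_j:
  a_S1 = 1/20*a_S0 + 2/5*a_S1 + 0*a_S2 + 3/10*a_S3 + 1/5*a_S4 + 1/20*a_S5
  a_S2 = 0*a_S0 + 1/20*a_S1 + 1/10*a_S2 + 1/5*a_S3 + 3/10*a_S4 + 7/20*a_S5
  a_S3 = 1/4*a_S0 + 1/4*a_S1 + 1/5*a_S2 + 1/20*a_S3 + 1/4*a_S4 + 0*a_S5
  a_S4 = 1/10*a_S0 + 1/20*a_S1 + 1/20*a_S2 + 2/5*a_S3 + 1/20*a_S4 + 7/20*a_S5

Substituting a_S0 = 1 and a_S5 = 0, rearrange to (I - Q) a = r where r[i] = P(i -> S0):
  [3/5, 0, -3/10, -1/5] . (a_S1, a_S2, a_S3, a_S4) = 1/20
  [-1/20, 9/10, -1/5, -3/10] . (a_S1, a_S2, a_S3, a_S4) = 0
  [-1/4, -1/5, 19/20, -1/4] . (a_S1, a_S2, a_S3, a_S4) = 1/4
  [-1/20, -1/20, -2/5, 19/20] . (a_S1, a_S2, a_S3, a_S4) = 1/10

Solving yields:
  a_S1 = 11082/23029
  a_S2 = 12573/46058
  a_S3 = 25143/46058
  a_S4 = 17263/46058

Starting state is S1, so the absorption probability is a_S1 = 11082/23029.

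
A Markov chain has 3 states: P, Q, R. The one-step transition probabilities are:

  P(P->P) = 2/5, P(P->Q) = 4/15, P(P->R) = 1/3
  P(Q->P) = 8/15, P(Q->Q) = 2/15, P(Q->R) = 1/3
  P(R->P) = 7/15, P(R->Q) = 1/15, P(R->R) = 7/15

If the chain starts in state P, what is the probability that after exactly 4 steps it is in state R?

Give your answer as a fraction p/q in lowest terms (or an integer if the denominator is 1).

Answer: 3893/10125

Derivation:
Computing P^4 by repeated multiplication:
P^1 =
  P: [2/5, 4/15, 1/3]
  Q: [8/15, 2/15, 1/3]
  R: [7/15, 1/15, 7/15]
P^2 =
  P: [103/225, 37/225, 17/45]
  Q: [11/25, 41/225, 17/45]
  R: [11/25, 37/225, 89/225]
P^3 =
  P: [503/1125, 571/3375, 259/675]
  Q: [1517/3375, 563/3375, 259/675]
  R: [1513/3375, 559/3375, 1303/3375]
P^4 =
  P: [22687/50625, 8473/50625, 3893/10125]
  Q: [2519/5625, 8489/50625, 3893/10125]
  R: [2519/5625, 8473/50625, 19481/50625]

(P^4)[P -> R] = 3893/10125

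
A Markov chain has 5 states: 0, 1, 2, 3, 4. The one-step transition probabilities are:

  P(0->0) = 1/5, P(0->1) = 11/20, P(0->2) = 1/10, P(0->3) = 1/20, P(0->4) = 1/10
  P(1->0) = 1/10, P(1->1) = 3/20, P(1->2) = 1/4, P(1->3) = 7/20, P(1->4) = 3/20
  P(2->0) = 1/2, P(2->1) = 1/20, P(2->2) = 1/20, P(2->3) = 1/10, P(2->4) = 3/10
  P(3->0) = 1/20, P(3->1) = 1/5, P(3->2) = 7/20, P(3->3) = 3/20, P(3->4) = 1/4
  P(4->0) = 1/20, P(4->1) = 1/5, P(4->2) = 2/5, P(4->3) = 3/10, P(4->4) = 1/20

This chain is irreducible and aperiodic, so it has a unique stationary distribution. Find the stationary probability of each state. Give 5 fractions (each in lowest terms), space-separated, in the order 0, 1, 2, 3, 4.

Answer: 45803/241528 26799/120764 7675/34504 2423/12712 42365/241528

Derivation:
The stationary distribution satisfies pi = pi * P, i.e.:
  pi_0 = 1/5*pi_0 + 1/10*pi_1 + 1/2*pi_2 + 1/20*pi_3 + 1/20*pi_4
  pi_1 = 11/20*pi_0 + 3/20*pi_1 + 1/20*pi_2 + 1/5*pi_3 + 1/5*pi_4
  pi_2 = 1/10*pi_0 + 1/4*pi_1 + 1/20*pi_2 + 7/20*pi_3 + 2/5*pi_4
  pi_3 = 1/20*pi_0 + 7/20*pi_1 + 1/10*pi_2 + 3/20*pi_3 + 3/10*pi_4
  pi_4 = 1/10*pi_0 + 3/20*pi_1 + 3/10*pi_2 + 1/4*pi_3 + 1/20*pi_4
with normalization: pi_0 + pi_1 + pi_2 + pi_3 + pi_4 = 1.

Using the first 4 balance equations plus normalization, the linear system A*pi = b is:
  [-4/5, 1/10, 1/2, 1/20, 1/20] . pi = 0
  [11/20, -17/20, 1/20, 1/5, 1/5] . pi = 0
  [1/10, 1/4, -19/20, 7/20, 2/5] . pi = 0
  [1/20, 7/20, 1/10, -17/20, 3/10] . pi = 0
  [1, 1, 1, 1, 1] . pi = 1

Solving yields:
  pi_0 = 45803/241528
  pi_1 = 26799/120764
  pi_2 = 7675/34504
  pi_3 = 2423/12712
  pi_4 = 42365/241528

Verification (pi * P):
  45803/241528*1/5 + 26799/120764*1/10 + 7675/34504*1/2 + 2423/12712*1/20 + 42365/241528*1/20 = 45803/241528 = pi_0  (ok)
  45803/241528*11/20 + 26799/120764*3/20 + 7675/34504*1/20 + 2423/12712*1/5 + 42365/241528*1/5 = 26799/120764 = pi_1  (ok)
  45803/241528*1/10 + 26799/120764*1/4 + 7675/34504*1/20 + 2423/12712*7/20 + 42365/241528*2/5 = 7675/34504 = pi_2  (ok)
  45803/241528*1/20 + 26799/120764*7/20 + 7675/34504*1/10 + 2423/12712*3/20 + 42365/241528*3/10 = 2423/12712 = pi_3  (ok)
  45803/241528*1/10 + 26799/120764*3/20 + 7675/34504*3/10 + 2423/12712*1/4 + 42365/241528*1/20 = 42365/241528 = pi_4  (ok)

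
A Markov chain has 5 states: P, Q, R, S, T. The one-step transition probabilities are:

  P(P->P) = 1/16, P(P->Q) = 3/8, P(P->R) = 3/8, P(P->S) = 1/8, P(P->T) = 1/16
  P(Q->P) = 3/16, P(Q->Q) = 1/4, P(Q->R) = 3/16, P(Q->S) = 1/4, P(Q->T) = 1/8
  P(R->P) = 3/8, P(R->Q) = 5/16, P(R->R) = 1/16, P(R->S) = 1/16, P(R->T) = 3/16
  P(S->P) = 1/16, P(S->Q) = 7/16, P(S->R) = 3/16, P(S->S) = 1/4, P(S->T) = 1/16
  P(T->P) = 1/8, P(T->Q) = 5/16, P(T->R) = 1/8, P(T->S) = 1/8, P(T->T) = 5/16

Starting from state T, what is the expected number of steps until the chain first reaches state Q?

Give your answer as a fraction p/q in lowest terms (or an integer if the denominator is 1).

Let h_i = expected steps to first reach Q from state i.
Boundary: h_Q = 0.
First-step equations for the other states:
  h_P = 1 + 1/16*h_P + 3/8*h_Q + 3/8*h_R + 1/8*h_S + 1/16*h_T
  h_R = 1 + 3/8*h_P + 5/16*h_Q + 1/16*h_R + 1/16*h_S + 3/16*h_T
  h_S = 1 + 1/16*h_P + 7/16*h_Q + 3/16*h_R + 1/4*h_S + 1/16*h_T
  h_T = 1 + 1/8*h_P + 5/16*h_Q + 1/8*h_R + 1/8*h_S + 5/16*h_T

Substituting h_Q = 0 and rearranging gives the linear system (I - Q) h = 1:
  [15/16, -3/8, -1/8, -1/16] . (h_P, h_R, h_S, h_T) = 1
  [-3/8, 15/16, -1/16, -3/16] . (h_P, h_R, h_S, h_T) = 1
  [-1/16, -3/16, 3/4, -1/16] . (h_P, h_R, h_S, h_T) = 1
  [-1/8, -1/8, -1/8, 11/16] . (h_P, h_R, h_S, h_T) = 1

Solving yields:
  h_P = 57664/20749
  h_R = 60992/20749
  h_S = 52832/20749
  h_T = 61360/20749

Starting state is T, so the expected hitting time is h_T = 61360/20749.

Answer: 61360/20749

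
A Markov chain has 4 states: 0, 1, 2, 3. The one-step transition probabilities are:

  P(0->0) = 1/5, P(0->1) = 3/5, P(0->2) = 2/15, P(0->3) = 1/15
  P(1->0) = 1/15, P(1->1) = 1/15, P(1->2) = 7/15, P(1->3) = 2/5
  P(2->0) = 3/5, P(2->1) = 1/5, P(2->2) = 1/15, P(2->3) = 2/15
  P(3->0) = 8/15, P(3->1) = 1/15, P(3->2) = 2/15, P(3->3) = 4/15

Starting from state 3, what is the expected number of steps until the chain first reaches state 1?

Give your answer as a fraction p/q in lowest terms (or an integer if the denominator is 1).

Let h_i = expected steps to first reach 1 from state i.
Boundary: h_1 = 0.
First-step equations for the other states:
  h_0 = 1 + 1/5*h_0 + 3/5*h_1 + 2/15*h_2 + 1/15*h_3
  h_2 = 1 + 3/5*h_0 + 1/5*h_1 + 1/15*h_2 + 2/15*h_3
  h_3 = 1 + 8/15*h_0 + 1/15*h_1 + 2/15*h_2 + 4/15*h_3

Substituting h_1 = 0 and rearranging gives the linear system (I - Q) h = 1:
  [4/5, -2/15, -1/15] . (h_0, h_2, h_3) = 1
  [-3/5, 14/15, -2/15] . (h_0, h_2, h_3) = 1
  [-8/15, -2/15, 11/15] . (h_0, h_2, h_3) = 1

Solving yields:
  h_0 = 2
  h_2 = 17/6
  h_3 = 10/3

Starting state is 3, so the expected hitting time is h_3 = 10/3.

Answer: 10/3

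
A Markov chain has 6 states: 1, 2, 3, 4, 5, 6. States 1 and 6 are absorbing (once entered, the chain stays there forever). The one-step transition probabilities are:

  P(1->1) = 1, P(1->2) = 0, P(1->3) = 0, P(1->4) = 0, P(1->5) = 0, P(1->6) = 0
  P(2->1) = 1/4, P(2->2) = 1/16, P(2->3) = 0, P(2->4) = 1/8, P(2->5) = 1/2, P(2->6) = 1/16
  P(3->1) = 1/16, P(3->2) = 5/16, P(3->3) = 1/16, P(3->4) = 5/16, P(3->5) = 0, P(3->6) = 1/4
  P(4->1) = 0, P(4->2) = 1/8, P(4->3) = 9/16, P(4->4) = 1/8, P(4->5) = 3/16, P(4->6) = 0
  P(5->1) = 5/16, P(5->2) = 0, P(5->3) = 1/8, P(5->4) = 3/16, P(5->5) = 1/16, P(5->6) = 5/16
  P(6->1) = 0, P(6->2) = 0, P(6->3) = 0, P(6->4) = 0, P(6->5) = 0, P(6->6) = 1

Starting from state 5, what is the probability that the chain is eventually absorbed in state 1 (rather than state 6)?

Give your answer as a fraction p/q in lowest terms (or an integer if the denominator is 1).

Let a_i = P(absorbed in 1 | start in state i).
Boundary conditions: a_1 = 1, a_6 = 0.
For each transient state i, a_i = sum_j P(i->j) * a_j:
  a_2 = 1/4*a_1 + 1/16*a_2 + 0*a_3 + 1/8*a_4 + 1/2*a_5 + 1/16*a_6
  a_3 = 1/16*a_1 + 5/16*a_2 + 1/16*a_3 + 5/16*a_4 + 0*a_5 + 1/4*a_6
  a_4 = 0*a_1 + 1/8*a_2 + 9/16*a_3 + 1/8*a_4 + 3/16*a_5 + 0*a_6
  a_5 = 5/16*a_1 + 0*a_2 + 1/8*a_3 + 3/16*a_4 + 1/16*a_5 + 5/16*a_6

Substituting a_1 = 1 and a_6 = 0, rearrange to (I - Q) a = r where r[i] = P(i -> 1):
  [15/16, 0, -1/8, -1/2] . (a_2, a_3, a_4, a_5) = 1/4
  [-5/16, 15/16, -5/16, 0] . (a_2, a_3, a_4, a_5) = 1/16
  [-1/8, -9/16, 7/8, -3/16] . (a_2, a_3, a_4, a_5) = 0
  [0, -1/8, -3/16, 15/16] . (a_2, a_3, a_4, a_5) = 5/16

Solving yields:
  a_2 = 4253/7315
  a_3 = 6001/14630
  a_4 = 6571/14630
  a_5 = 6991/14630

Starting state is 5, so the absorption probability is a_5 = 6991/14630.

Answer: 6991/14630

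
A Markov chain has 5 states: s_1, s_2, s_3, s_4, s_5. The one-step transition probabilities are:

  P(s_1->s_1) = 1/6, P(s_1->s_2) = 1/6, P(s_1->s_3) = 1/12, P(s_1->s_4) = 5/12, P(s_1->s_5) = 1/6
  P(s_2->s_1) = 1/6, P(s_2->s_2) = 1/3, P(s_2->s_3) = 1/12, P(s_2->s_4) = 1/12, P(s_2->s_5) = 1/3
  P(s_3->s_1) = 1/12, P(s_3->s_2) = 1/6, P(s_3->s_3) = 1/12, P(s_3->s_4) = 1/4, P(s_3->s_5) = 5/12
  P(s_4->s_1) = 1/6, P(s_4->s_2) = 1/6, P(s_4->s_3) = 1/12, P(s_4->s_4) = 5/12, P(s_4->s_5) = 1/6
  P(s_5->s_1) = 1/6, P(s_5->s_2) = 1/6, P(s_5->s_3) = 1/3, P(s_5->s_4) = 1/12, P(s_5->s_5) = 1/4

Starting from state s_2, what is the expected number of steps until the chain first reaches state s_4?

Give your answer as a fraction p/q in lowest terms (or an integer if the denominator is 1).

Let h_i = expected steps to first reach s_4 from state i.
Boundary: h_s_4 = 0.
First-step equations for the other states:
  h_s_1 = 1 + 1/6*h_s_1 + 1/6*h_s_2 + 1/12*h_s_3 + 5/12*h_s_4 + 1/6*h_s_5
  h_s_2 = 1 + 1/6*h_s_1 + 1/3*h_s_2 + 1/12*h_s_3 + 1/12*h_s_4 + 1/3*h_s_5
  h_s_3 = 1 + 1/12*h_s_1 + 1/6*h_s_2 + 1/12*h_s_3 + 1/4*h_s_4 + 5/12*h_s_5
  h_s_5 = 1 + 1/6*h_s_1 + 1/6*h_s_2 + 1/3*h_s_3 + 1/12*h_s_4 + 1/4*h_s_5

Substituting h_s_4 = 0 and rearranging gives the linear system (I - Q) h = 1:
  [5/6, -1/6, -1/12, -1/6] . (h_s_1, h_s_2, h_s_3, h_s_5) = 1
  [-1/6, 2/3, -1/12, -1/3] . (h_s_1, h_s_2, h_s_3, h_s_5) = 1
  [-1/12, -1/6, 11/12, -5/12] . (h_s_1, h_s_2, h_s_3, h_s_5) = 1
  [-1/6, -1/6, -1/3, 3/4] . (h_s_1, h_s_2, h_s_3, h_s_5) = 1

Solving yields:
  h_s_1 = 1476/353
  h_s_2 = 2196/353
  h_s_3 = 1884/353
  h_s_5 = 2124/353

Starting state is s_2, so the expected hitting time is h_s_2 = 2196/353.

Answer: 2196/353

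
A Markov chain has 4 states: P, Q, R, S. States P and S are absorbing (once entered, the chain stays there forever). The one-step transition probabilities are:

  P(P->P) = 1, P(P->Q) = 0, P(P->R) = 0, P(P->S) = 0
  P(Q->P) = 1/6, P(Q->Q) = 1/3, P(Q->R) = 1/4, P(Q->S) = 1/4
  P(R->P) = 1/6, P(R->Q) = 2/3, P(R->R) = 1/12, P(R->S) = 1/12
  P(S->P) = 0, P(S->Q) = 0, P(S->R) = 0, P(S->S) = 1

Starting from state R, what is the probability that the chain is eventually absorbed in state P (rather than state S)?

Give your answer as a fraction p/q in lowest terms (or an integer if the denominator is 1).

Let a_i = P(absorbed in P | start in state i).
Boundary conditions: a_P = 1, a_S = 0.
For each transient state i, a_i = sum_j P(i->j) * a_j:
  a_Q = 1/6*a_P + 1/3*a_Q + 1/4*a_R + 1/4*a_S
  a_R = 1/6*a_P + 2/3*a_Q + 1/12*a_R + 1/12*a_S

Substituting a_P = 1 and a_S = 0, rearrange to (I - Q) a = r where r[i] = P(i -> P):
  [2/3, -1/4] . (a_Q, a_R) = 1/6
  [-2/3, 11/12] . (a_Q, a_R) = 1/6

Solving yields:
  a_Q = 7/16
  a_R = 1/2

Starting state is R, so the absorption probability is a_R = 1/2.

Answer: 1/2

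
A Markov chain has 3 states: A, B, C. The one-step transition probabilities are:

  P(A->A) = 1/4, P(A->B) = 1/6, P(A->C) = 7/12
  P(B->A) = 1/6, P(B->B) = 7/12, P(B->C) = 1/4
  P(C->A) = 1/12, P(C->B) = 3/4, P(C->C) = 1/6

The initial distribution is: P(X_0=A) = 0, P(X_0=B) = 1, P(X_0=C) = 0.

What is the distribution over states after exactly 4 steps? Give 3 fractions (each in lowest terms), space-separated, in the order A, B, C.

Propagating the distribution step by step (d_{t+1} = d_t * P):
d_0 = (A=0, B=1, C=0)
  d_1[A] = 0*1/4 + 1*1/6 + 0*1/12 = 1/6
  d_1[B] = 0*1/6 + 1*7/12 + 0*3/4 = 7/12
  d_1[C] = 0*7/12 + 1*1/4 + 0*1/6 = 1/4
d_1 = (A=1/6, B=7/12, C=1/4)
  d_2[A] = 1/6*1/4 + 7/12*1/6 + 1/4*1/12 = 23/144
  d_2[B] = 1/6*1/6 + 7/12*7/12 + 1/4*3/4 = 5/9
  d_2[C] = 1/6*7/12 + 7/12*1/4 + 1/4*1/6 = 41/144
d_2 = (A=23/144, B=5/9, C=41/144)
  d_3[A] = 23/144*1/4 + 5/9*1/6 + 41/144*1/12 = 5/32
  d_3[B] = 23/144*1/6 + 5/9*7/12 + 41/144*3/4 = 325/576
  d_3[C] = 23/144*7/12 + 5/9*1/4 + 41/144*1/6 = 161/576
d_3 = (A=5/32, B=325/576, C=161/576)
  d_4[A] = 5/32*1/4 + 325/576*1/6 + 161/576*1/12 = 1081/6912
  d_4[B] = 5/32*1/6 + 325/576*7/12 + 161/576*3/4 = 61/108
  d_4[C] = 5/32*7/12 + 325/576*1/4 + 161/576*1/6 = 1927/6912
d_4 = (A=1081/6912, B=61/108, C=1927/6912)

Answer: 1081/6912 61/108 1927/6912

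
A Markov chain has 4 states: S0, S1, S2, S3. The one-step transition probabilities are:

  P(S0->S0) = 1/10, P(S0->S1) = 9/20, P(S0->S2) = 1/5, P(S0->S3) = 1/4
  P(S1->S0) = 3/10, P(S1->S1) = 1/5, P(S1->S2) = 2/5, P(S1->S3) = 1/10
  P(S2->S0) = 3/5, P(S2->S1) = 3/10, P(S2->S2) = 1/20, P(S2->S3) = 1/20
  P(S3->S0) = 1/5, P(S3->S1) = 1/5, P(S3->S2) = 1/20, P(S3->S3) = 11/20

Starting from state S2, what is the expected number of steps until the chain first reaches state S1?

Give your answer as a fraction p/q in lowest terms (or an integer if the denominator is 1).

Answer: 1660/543

Derivation:
Let h_i = expected steps to first reach S1 from state i.
Boundary: h_S1 = 0.
First-step equations for the other states:
  h_S0 = 1 + 1/10*h_S0 + 9/20*h_S1 + 1/5*h_S2 + 1/4*h_S3
  h_S2 = 1 + 3/5*h_S0 + 3/10*h_S1 + 1/20*h_S2 + 1/20*h_S3
  h_S3 = 1 + 1/5*h_S0 + 1/5*h_S1 + 1/20*h_S2 + 11/20*h_S3

Substituting h_S1 = 0 and rearranging gives the linear system (I - Q) h = 1:
  [9/10, -1/5, -1/4] . (h_S0, h_S2, h_S3) = 1
  [-3/5, 19/20, -1/20] . (h_S0, h_S2, h_S3) = 1
  [-1/5, -1/20, 9/20] . (h_S0, h_S2, h_S3) = 1

Solving yields:
  h_S0 = 1550/543
  h_S2 = 1660/543
  h_S3 = 2080/543

Starting state is S2, so the expected hitting time is h_S2 = 1660/543.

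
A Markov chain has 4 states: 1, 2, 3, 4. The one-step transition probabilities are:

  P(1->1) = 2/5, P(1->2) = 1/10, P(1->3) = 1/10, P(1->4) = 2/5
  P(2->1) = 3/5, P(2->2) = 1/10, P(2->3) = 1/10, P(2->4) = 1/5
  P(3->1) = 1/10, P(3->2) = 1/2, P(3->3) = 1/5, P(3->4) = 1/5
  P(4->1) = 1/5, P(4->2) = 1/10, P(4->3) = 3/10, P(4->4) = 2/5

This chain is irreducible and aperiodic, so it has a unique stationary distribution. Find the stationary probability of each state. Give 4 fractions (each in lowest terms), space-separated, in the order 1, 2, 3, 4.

The stationary distribution satisfies pi = pi * P, i.e.:
  pi_1 = 2/5*pi_1 + 3/5*pi_2 + 1/10*pi_3 + 1/5*pi_4
  pi_2 = 1/10*pi_1 + 1/10*pi_2 + 1/2*pi_3 + 1/10*pi_4
  pi_3 = 1/10*pi_1 + 1/10*pi_2 + 1/5*pi_3 + 3/10*pi_4
  pi_4 = 2/5*pi_1 + 1/5*pi_2 + 1/5*pi_3 + 2/5*pi_4
with normalization: pi_1 + pi_2 + pi_3 + pi_4 = 1.

Using the first 3 balance equations plus normalization, the linear system A*pi = b is:
  [-3/5, 3/5, 1/10, 1/5] . pi = 0
  [1/10, -9/10, 1/2, 1/10] . pi = 0
  [1/10, 1/10, -4/5, 3/10] . pi = 0
  [1, 1, 1, 1] . pi = 1

Solving yields:
  pi_1 = 75/239
  pi_2 = 83/478
  pi_3 = 44/239
  pi_4 = 157/478

Verification (pi * P):
  75/239*2/5 + 83/478*3/5 + 44/239*1/10 + 157/478*1/5 = 75/239 = pi_1  (ok)
  75/239*1/10 + 83/478*1/10 + 44/239*1/2 + 157/478*1/10 = 83/478 = pi_2  (ok)
  75/239*1/10 + 83/478*1/10 + 44/239*1/5 + 157/478*3/10 = 44/239 = pi_3  (ok)
  75/239*2/5 + 83/478*1/5 + 44/239*1/5 + 157/478*2/5 = 157/478 = pi_4  (ok)

Answer: 75/239 83/478 44/239 157/478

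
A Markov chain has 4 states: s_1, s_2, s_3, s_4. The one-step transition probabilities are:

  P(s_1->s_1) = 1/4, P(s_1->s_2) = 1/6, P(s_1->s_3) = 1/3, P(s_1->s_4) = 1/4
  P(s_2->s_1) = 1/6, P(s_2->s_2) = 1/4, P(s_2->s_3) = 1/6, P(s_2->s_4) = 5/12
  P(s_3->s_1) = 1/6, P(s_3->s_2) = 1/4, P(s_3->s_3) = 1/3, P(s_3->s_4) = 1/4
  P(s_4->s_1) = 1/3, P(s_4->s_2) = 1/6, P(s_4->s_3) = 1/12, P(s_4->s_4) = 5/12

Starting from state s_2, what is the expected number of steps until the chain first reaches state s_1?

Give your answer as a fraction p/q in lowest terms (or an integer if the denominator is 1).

Let h_i = expected steps to first reach s_1 from state i.
Boundary: h_s_1 = 0.
First-step equations for the other states:
  h_s_2 = 1 + 1/6*h_s_1 + 1/4*h_s_2 + 1/6*h_s_3 + 5/12*h_s_4
  h_s_3 = 1 + 1/6*h_s_1 + 1/4*h_s_2 + 1/3*h_s_3 + 1/4*h_s_4
  h_s_4 = 1 + 1/3*h_s_1 + 1/6*h_s_2 + 1/12*h_s_3 + 5/12*h_s_4

Substituting h_s_1 = 0 and rearranging gives the linear system (I - Q) h = 1:
  [3/4, -1/6, -5/12] . (h_s_2, h_s_3, h_s_4) = 1
  [-1/4, 2/3, -1/4] . (h_s_2, h_s_3, h_s_4) = 1
  [-1/6, -1/12, 7/12] . (h_s_2, h_s_3, h_s_4) = 1

Solving yields:
  h_s_2 = 177/41
  h_s_3 = 183/41
  h_s_4 = 147/41

Starting state is s_2, so the expected hitting time is h_s_2 = 177/41.

Answer: 177/41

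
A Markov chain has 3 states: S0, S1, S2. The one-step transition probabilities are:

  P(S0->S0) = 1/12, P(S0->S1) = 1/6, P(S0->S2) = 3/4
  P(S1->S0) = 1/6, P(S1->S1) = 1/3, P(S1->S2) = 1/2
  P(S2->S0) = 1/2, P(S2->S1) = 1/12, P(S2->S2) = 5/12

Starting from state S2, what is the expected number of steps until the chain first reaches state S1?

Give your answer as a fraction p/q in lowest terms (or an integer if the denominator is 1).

Answer: 204/23

Derivation:
Let h_i = expected steps to first reach S1 from state i.
Boundary: h_S1 = 0.
First-step equations for the other states:
  h_S0 = 1 + 1/12*h_S0 + 1/6*h_S1 + 3/4*h_S2
  h_S2 = 1 + 1/2*h_S0 + 1/12*h_S1 + 5/12*h_S2

Substituting h_S1 = 0 and rearranging gives the linear system (I - Q) h = 1:
  [11/12, -3/4] . (h_S0, h_S2) = 1
  [-1/2, 7/12] . (h_S0, h_S2) = 1

Solving yields:
  h_S0 = 192/23
  h_S2 = 204/23

Starting state is S2, so the expected hitting time is h_S2 = 204/23.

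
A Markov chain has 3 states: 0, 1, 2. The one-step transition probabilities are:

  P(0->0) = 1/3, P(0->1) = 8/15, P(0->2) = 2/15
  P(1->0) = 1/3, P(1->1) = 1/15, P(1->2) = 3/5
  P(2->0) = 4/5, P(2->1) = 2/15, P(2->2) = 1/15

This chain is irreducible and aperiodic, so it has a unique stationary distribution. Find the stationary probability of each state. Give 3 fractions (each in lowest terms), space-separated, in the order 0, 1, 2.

Answer: 89/197 58/197 50/197

Derivation:
The stationary distribution satisfies pi = pi * P, i.e.:
  pi_0 = 1/3*pi_0 + 1/3*pi_1 + 4/5*pi_2
  pi_1 = 8/15*pi_0 + 1/15*pi_1 + 2/15*pi_2
  pi_2 = 2/15*pi_0 + 3/5*pi_1 + 1/15*pi_2
with normalization: pi_0 + pi_1 + pi_2 = 1.

Using the first 2 balance equations plus normalization, the linear system A*pi = b is:
  [-2/3, 1/3, 4/5] . pi = 0
  [8/15, -14/15, 2/15] . pi = 0
  [1, 1, 1] . pi = 1

Solving yields:
  pi_0 = 89/197
  pi_1 = 58/197
  pi_2 = 50/197

Verification (pi * P):
  89/197*1/3 + 58/197*1/3 + 50/197*4/5 = 89/197 = pi_0  (ok)
  89/197*8/15 + 58/197*1/15 + 50/197*2/15 = 58/197 = pi_1  (ok)
  89/197*2/15 + 58/197*3/5 + 50/197*1/15 = 50/197 = pi_2  (ok)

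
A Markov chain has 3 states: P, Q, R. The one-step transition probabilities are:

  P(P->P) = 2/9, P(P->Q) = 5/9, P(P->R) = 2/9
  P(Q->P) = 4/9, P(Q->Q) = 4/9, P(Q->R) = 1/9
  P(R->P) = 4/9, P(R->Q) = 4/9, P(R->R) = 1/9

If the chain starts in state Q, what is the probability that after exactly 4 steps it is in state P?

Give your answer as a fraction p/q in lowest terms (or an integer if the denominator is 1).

Computing P^4 by repeated multiplication:
P^1 =
  P: [2/9, 5/9, 2/9]
  Q: [4/9, 4/9, 1/9]
  R: [4/9, 4/9, 1/9]
P^2 =
  P: [32/81, 38/81, 11/81]
  Q: [28/81, 40/81, 13/81]
  R: [28/81, 40/81, 13/81]
P^3 =
  P: [260/729, 356/729, 113/729]
  Q: [268/729, 352/729, 109/729]
  R: [268/729, 352/729, 109/729]
P^4 =
  P: [2396/6561, 3176/6561, 989/6561]
  Q: [2380/6561, 3184/6561, 997/6561]
  R: [2380/6561, 3184/6561, 997/6561]

(P^4)[Q -> P] = 2380/6561

Answer: 2380/6561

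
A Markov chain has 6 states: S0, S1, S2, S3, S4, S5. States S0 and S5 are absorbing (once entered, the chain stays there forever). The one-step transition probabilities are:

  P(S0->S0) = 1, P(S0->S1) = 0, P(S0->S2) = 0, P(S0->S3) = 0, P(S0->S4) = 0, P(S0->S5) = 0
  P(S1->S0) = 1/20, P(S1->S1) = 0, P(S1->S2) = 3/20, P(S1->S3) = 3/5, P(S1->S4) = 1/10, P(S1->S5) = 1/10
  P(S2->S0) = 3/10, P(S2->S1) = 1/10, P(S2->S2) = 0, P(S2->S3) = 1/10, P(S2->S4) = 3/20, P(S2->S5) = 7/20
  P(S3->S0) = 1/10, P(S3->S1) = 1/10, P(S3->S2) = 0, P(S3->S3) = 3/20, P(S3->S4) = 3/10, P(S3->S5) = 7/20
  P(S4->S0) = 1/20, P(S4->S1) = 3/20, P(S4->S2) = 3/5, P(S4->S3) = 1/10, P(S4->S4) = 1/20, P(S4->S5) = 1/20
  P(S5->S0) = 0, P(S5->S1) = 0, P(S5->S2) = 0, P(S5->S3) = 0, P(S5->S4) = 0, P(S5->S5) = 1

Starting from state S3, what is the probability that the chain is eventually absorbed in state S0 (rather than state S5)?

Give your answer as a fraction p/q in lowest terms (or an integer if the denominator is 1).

Let a_i = P(absorbed in S0 | start in state i).
Boundary conditions: a_S0 = 1, a_S5 = 0.
For each transient state i, a_i = sum_j P(i->j) * a_j:
  a_S1 = 1/20*a_S0 + 0*a_S1 + 3/20*a_S2 + 3/5*a_S3 + 1/10*a_S4 + 1/10*a_S5
  a_S2 = 3/10*a_S0 + 1/10*a_S1 + 0*a_S2 + 1/10*a_S3 + 3/20*a_S4 + 7/20*a_S5
  a_S3 = 1/10*a_S0 + 1/10*a_S1 + 0*a_S2 + 3/20*a_S3 + 3/10*a_S4 + 7/20*a_S5
  a_S4 = 1/20*a_S0 + 3/20*a_S1 + 3/5*a_S2 + 1/10*a_S3 + 1/20*a_S4 + 1/20*a_S5

Substituting a_S0 = 1 and a_S5 = 0, rearrange to (I - Q) a = r where r[i] = P(i -> S0):
  [1, -3/20, -3/5, -1/10] . (a_S1, a_S2, a_S3, a_S4) = 1/20
  [-1/10, 1, -1/10, -3/20] . (a_S1, a_S2, a_S3, a_S4) = 3/10
  [-1/10, 0, 17/20, -3/10] . (a_S1, a_S2, a_S3, a_S4) = 1/10
  [-3/20, -3/5, -1/10, 19/20] . (a_S1, a_S2, a_S3, a_S4) = 1/20

Solving yields:
  a_S1 = 29779/89167
  a_S2 = 37815/89167
  a_S3 = 26732/89167
  a_S4 = 36092/89167

Starting state is S3, so the absorption probability is a_S3 = 26732/89167.

Answer: 26732/89167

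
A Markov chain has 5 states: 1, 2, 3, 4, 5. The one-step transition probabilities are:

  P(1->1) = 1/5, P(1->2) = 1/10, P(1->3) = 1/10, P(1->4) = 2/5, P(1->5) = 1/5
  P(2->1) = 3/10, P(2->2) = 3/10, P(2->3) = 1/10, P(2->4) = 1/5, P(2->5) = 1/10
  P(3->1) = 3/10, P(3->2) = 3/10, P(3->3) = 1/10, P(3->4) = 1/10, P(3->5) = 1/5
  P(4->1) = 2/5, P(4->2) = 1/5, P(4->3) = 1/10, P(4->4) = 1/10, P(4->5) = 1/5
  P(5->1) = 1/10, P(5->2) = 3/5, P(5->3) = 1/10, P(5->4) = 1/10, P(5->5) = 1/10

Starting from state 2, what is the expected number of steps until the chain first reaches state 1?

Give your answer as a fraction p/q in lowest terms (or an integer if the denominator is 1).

Answer: 11100/3229

Derivation:
Let h_i = expected steps to first reach 1 from state i.
Boundary: h_1 = 0.
First-step equations for the other states:
  h_2 = 1 + 3/10*h_1 + 3/10*h_2 + 1/10*h_3 + 1/5*h_4 + 1/10*h_5
  h_3 = 1 + 3/10*h_1 + 3/10*h_2 + 1/10*h_3 + 1/10*h_4 + 1/5*h_5
  h_4 = 1 + 2/5*h_1 + 1/5*h_2 + 1/10*h_3 + 1/10*h_4 + 1/5*h_5
  h_5 = 1 + 1/10*h_1 + 3/5*h_2 + 1/10*h_3 + 1/10*h_4 + 1/10*h_5

Substituting h_1 = 0 and rearranging gives the linear system (I - Q) h = 1:
  [7/10, -1/10, -1/5, -1/10] . (h_2, h_3, h_4, h_5) = 1
  [-3/10, 9/10, -1/10, -1/5] . (h_2, h_3, h_4, h_5) = 1
  [-1/5, -1/10, 9/10, -1/5] . (h_2, h_3, h_4, h_5) = 1
  [-3/5, -1/10, -1/10, 9/10] . (h_2, h_3, h_4, h_5) = 1

Solving yields:
  h_2 = 11100/3229
  h_3 = 11410/3229
  h_4 = 10300/3229
  h_5 = 13400/3229

Starting state is 2, so the expected hitting time is h_2 = 11100/3229.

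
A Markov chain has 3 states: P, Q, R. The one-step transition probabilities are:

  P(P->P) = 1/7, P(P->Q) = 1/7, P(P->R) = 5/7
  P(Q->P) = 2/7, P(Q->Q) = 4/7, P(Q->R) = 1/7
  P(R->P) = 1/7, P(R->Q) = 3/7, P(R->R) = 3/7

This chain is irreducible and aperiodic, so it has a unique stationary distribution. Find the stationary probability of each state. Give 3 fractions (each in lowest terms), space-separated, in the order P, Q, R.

Answer: 9/44 19/44 4/11

Derivation:
The stationary distribution satisfies pi = pi * P, i.e.:
  pi_P = 1/7*pi_P + 2/7*pi_Q + 1/7*pi_R
  pi_Q = 1/7*pi_P + 4/7*pi_Q + 3/7*pi_R
  pi_R = 5/7*pi_P + 1/7*pi_Q + 3/7*pi_R
with normalization: pi_P + pi_Q + pi_R = 1.

Using the first 2 balance equations plus normalization, the linear system A*pi = b is:
  [-6/7, 2/7, 1/7] . pi = 0
  [1/7, -3/7, 3/7] . pi = 0
  [1, 1, 1] . pi = 1

Solving yields:
  pi_P = 9/44
  pi_Q = 19/44
  pi_R = 4/11

Verification (pi * P):
  9/44*1/7 + 19/44*2/7 + 4/11*1/7 = 9/44 = pi_P  (ok)
  9/44*1/7 + 19/44*4/7 + 4/11*3/7 = 19/44 = pi_Q  (ok)
  9/44*5/7 + 19/44*1/7 + 4/11*3/7 = 4/11 = pi_R  (ok)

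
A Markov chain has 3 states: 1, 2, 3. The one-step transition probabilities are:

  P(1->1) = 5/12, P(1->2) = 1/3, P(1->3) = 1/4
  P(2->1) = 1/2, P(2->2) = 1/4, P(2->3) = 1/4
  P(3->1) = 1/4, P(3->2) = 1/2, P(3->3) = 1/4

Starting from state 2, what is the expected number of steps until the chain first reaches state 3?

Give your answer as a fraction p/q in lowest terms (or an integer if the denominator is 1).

Answer: 4

Derivation:
Let h_i = expected steps to first reach 3 from state i.
Boundary: h_3 = 0.
First-step equations for the other states:
  h_1 = 1 + 5/12*h_1 + 1/3*h_2 + 1/4*h_3
  h_2 = 1 + 1/2*h_1 + 1/4*h_2 + 1/4*h_3

Substituting h_3 = 0 and rearranging gives the linear system (I - Q) h = 1:
  [7/12, -1/3] . (h_1, h_2) = 1
  [-1/2, 3/4] . (h_1, h_2) = 1

Solving yields:
  h_1 = 4
  h_2 = 4

Starting state is 2, so the expected hitting time is h_2 = 4.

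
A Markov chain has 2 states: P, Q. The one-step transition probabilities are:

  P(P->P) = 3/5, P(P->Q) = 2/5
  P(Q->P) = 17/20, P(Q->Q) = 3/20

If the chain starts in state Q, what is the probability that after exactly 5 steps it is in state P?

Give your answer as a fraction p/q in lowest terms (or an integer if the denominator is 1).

Answer: 697/1024

Derivation:
Computing P^5 by repeated multiplication:
P^1 =
  P: [3/5, 2/5]
  Q: [17/20, 3/20]
P^2 =
  P: [7/10, 3/10]
  Q: [51/80, 29/80]
P^3 =
  P: [27/40, 13/40]
  Q: [221/320, 99/320]
P^4 =
  P: [109/160, 51/160]
  Q: [867/1280, 413/1280]
P^5 =
  P: [87/128, 41/128]
  Q: [697/1024, 327/1024]

(P^5)[Q -> P] = 697/1024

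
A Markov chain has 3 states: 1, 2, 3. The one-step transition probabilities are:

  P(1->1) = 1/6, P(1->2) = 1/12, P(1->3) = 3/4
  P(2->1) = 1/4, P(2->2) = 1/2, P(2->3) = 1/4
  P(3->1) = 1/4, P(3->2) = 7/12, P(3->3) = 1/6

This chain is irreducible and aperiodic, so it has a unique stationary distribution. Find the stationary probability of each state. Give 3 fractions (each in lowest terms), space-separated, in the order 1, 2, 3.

Answer: 3/13 73/169 57/169

Derivation:
The stationary distribution satisfies pi = pi * P, i.e.:
  pi_1 = 1/6*pi_1 + 1/4*pi_2 + 1/4*pi_3
  pi_2 = 1/12*pi_1 + 1/2*pi_2 + 7/12*pi_3
  pi_3 = 3/4*pi_1 + 1/4*pi_2 + 1/6*pi_3
with normalization: pi_1 + pi_2 + pi_3 = 1.

Using the first 2 balance equations plus normalization, the linear system A*pi = b is:
  [-5/6, 1/4, 1/4] . pi = 0
  [1/12, -1/2, 7/12] . pi = 0
  [1, 1, 1] . pi = 1

Solving yields:
  pi_1 = 3/13
  pi_2 = 73/169
  pi_3 = 57/169

Verification (pi * P):
  3/13*1/6 + 73/169*1/4 + 57/169*1/4 = 3/13 = pi_1  (ok)
  3/13*1/12 + 73/169*1/2 + 57/169*7/12 = 73/169 = pi_2  (ok)
  3/13*3/4 + 73/169*1/4 + 57/169*1/6 = 57/169 = pi_3  (ok)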